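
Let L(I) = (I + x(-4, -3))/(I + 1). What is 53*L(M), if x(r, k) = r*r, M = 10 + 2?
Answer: 1484/13 ≈ 114.15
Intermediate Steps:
M = 12
x(r, k) = r²
L(I) = (16 + I)/(1 + I) (L(I) = (I + (-4)²)/(I + 1) = (I + 16)/(1 + I) = (16 + I)/(1 + I))
53*L(M) = 53*((16 + 12)/(1 + 12)) = 53*(28/13) = 1484/13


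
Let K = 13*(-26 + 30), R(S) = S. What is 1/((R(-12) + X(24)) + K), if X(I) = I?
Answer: 1/64 ≈ 0.015625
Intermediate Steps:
K = 52 (K = 13*4 = 52)
1/((R(-12) + X(24)) + K) = 1/((-12 + 24) + 52) = 1/(12 + 52) = 1/64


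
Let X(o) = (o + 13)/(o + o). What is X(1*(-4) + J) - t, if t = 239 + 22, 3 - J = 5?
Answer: -3139/12 ≈ -261.58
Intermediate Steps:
J = -2 (J = 3 - 1*5 = 3 - 5 = -2)
X(o) = (13 + o)/(2*o) (X(o) = (13 + o)/((2*o)) = (13 + o)*(1/(2*o)) = (13 + o)/(2*o))
t = 261
X(1*(-4) + J) - t = (13 + (1*(-4) - 2))/(2*(1*(-4) - 2)) - 1*261 = (13 + (-4 - 2))/(2*(-4 - 2)) - 261 = (1/2)*(13 - 6)/(-6) - 261 = (1/2)*(-1/6)*7 - 261 = -7/12 - 261 = -3139/12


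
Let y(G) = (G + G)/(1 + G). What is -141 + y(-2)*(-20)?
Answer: -221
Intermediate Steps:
y(G) = 2*G/(1 + G) (y(G) = (2*G)/(1 + G) = 2*G/(1 + G))
-141 + y(-2)*(-20) = -141 + (2*(-2)/(1 - 2))*(-20) = -141 + (2*(-2)/(-1))*(-20) = -141 + (2*(-2)*(-1))*(-20) = -141 + 4*(-20) = -141 - 80 = -221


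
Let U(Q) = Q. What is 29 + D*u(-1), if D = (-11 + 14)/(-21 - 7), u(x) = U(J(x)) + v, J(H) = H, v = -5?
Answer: 415/14 ≈ 29.643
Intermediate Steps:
u(x) = -5 + x (u(x) = x - 5 = -5 + x)
D = -3/28 (D = 3/(-28) = 3*(-1/28) = -3/28 ≈ -0.10714)
29 + D*u(-1) = 29 - 3*(-5 - 1)/28 = 29 - 3/28*(-6) = 29 + 9/14 = 415/14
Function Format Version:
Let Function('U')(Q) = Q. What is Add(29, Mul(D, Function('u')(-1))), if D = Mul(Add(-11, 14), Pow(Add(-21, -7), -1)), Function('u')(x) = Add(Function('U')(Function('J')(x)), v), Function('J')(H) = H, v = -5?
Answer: Rational(415, 14) ≈ 29.643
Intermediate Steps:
Function('u')(x) = Add(-5, x) (Function('u')(x) = Add(x, -5) = Add(-5, x))
D = Rational(-3, 28) (D = Mul(3, Pow(-28, -1)) = Mul(3, Rational(-1, 28)) = Rational(-3, 28) ≈ -0.10714)
Add(29, Mul(D, Function('u')(-1))) = Add(29, Mul(Rational(-3, 28), Add(-5, -1))) = Add(29, Mul(Rational(-3, 28), -6)) = Add(29, Rational(9, 14)) = Rational(415, 14)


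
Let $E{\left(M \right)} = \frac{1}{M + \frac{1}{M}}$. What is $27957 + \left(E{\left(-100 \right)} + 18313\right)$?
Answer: $\frac{462746170}{10001} \approx 46270.0$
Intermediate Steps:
$27957 + \left(E{\left(-100 \right)} + 18313\right) = 27957 + \left(- \frac{100}{1 + \left(-100\right)^{2}} + 18313\right) = 27957 + \left(- \frac{100}{1 + 10000} + 18313\right) = 27957 + \left(- \frac{100}{10001} + 18313\right) = 27957 + \frac{183148213}{10001} = \frac{462746170}{10001}$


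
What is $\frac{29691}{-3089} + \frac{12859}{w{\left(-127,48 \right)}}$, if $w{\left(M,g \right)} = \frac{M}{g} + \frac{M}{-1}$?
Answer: $\frac{1729404069}{18438241} \approx 93.794$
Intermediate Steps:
$w{\left(M,g \right)} = - M + \frac{M}{g}$ ($w{\left(M,g \right)} = \frac{M}{g} + M \left(-1\right) = \frac{M}{g} - M = - M + \frac{M}{g}$)
$\frac{29691}{-3089} + \frac{12859}{w{\left(-127,48 \right)}} = \frac{29691}{-3089} + \frac{12859}{\left(-1\right) \left(-127\right) - \frac{127}{48}} = 29691 \left(- \frac{1}{3089}\right) + \frac{12859}{127 - \frac{127}{48}} = - \frac{29691}{3089} + \frac{12859}{127 - \frac{127}{48}} = - \frac{29691}{3089} + \frac{12859}{\frac{5969}{48}} = - \frac{29691}{3089} + 12859 \cdot \frac{48}{5969} = - \frac{29691}{3089} + \frac{617232}{5969} = \frac{1729404069}{18438241}$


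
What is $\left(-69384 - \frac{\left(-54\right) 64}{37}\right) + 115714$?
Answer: $\frac{1717666}{37} \approx 46423.0$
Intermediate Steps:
$\left(-69384 - \frac{\left(-54\right) 64}{37}\right) + 115714 = \left(-69384 - \left(-3456\right) \frac{1}{37}\right) + 115714 = \left(-69384 - - \frac{3456}{37}\right) + 115714 = \left(-69384 + \frac{3456}{37}\right) + 115714 = - \frac{2563752}{37} + 115714 = \frac{1717666}{37}$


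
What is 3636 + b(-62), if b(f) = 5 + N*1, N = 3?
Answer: 3644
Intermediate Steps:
b(f) = 8 (b(f) = 5 + 3*1 = 5 + 3 = 8)
3636 + b(-62) = 3636 + 8 = 3644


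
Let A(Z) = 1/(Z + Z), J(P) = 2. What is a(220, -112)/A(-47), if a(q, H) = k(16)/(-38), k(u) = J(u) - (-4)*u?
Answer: 3102/19 ≈ 163.26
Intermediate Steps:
k(u) = 2 + 4*u (k(u) = 2 - (-4)*u = 2 + 4*u)
A(Z) = 1/(2*Z)
a(q, H) = -33/19 (a(q, H) = (2 + 4*16)/(-38) = (2 + 64)*(-1/38) = 66*(-1/38) = -33/19)
a(220, -112)/A(-47) = -33/(19*((½)/(-47))) = -33/(19*((½)*(-1/47))) = -33/(19*(-1/94)) = -33/19*(-94) = 3102/19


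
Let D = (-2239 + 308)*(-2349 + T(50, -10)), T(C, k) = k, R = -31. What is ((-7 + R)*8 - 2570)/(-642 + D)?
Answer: -2874/4554587 ≈ -0.00063101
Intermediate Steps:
D = 4555229 (D = (-2239 + 308)*(-2349 - 10) = -1931*(-2359) = 4555229)
((-7 + R)*8 - 2570)/(-642 + D) = ((-7 - 31)*8 - 2570)/(-642 + 4555229) = (-38*8 - 2570)/4554587 = (-304 - 2570)*(1/4554587) = -2874*1/4554587 = -2874/4554587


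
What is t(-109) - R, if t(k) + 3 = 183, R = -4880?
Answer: 5060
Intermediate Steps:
t(k) = 180 (t(k) = -3 + 183 = 180)
t(-109) - R = 180 - 1*(-4880) = 180 + 4880 = 5060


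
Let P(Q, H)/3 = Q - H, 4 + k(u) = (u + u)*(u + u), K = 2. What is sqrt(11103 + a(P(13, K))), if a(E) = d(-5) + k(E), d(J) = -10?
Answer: sqrt(15445) ≈ 124.28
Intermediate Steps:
k(u) = -4 + 4*u**2 (k(u) = -4 + (u + u)*(u + u) = -4 + (2*u)*(2*u) = -4 + 4*u**2)
P(Q, H) = -3*H + 3*Q (P(Q, H) = 3*(Q - H) = -3*H + 3*Q)
a(E) = -14 + 4*E**2 (a(E) = -10 + (-4 + 4*E**2) = -14 + 4*E**2)
sqrt(11103 + a(P(13, K))) = sqrt(11103 + (-14 + 4*(-3*2 + 3*13)**2)) = sqrt(11103 + (-14 + 4*(-6 + 39)**2)) = sqrt(11103 + (-14 + 4*33**2)) = sqrt(11103 + (-14 + 4*1089)) = sqrt(11103 + (-14 + 4356)) = sqrt(11103 + 4342) = sqrt(15445)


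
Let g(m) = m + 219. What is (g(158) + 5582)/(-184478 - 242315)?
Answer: -5959/426793 ≈ -0.013962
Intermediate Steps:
g(m) = 219 + m
(g(158) + 5582)/(-184478 - 242315) = ((219 + 158) + 5582)/(-184478 - 242315) = (377 + 5582)/(-426793) = 5959*(-1/426793) = -5959/426793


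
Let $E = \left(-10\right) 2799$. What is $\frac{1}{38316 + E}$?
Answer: $\frac{1}{10326} \approx 9.6843 \cdot 10^{-5}$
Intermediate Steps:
$E = -27990$
$\frac{1}{38316 + E} = \frac{1}{38316 - 27990} = \frac{1}{10326}$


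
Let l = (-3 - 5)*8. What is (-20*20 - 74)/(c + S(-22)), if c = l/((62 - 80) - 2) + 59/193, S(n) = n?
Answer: 152470/5949 ≈ 25.630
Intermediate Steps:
l = -64 (l = -8*8 = -64)
c = 3383/965 (c = -64/((62 - 80) - 2) + 59/193 = -64/(-18 - 2) + 59*(1/193) = -64/(-20) + 59/193 = -64*(-1/20) + 59/193 = 16/5 + 59/193 = 3383/965 ≈ 3.5057)
(-20*20 - 74)/(c + S(-22)) = (-20*20 - 74)/(3383/965 - 22) = (-400 - 74)/(-17847/965) = -474*(-965/17847) = 152470/5949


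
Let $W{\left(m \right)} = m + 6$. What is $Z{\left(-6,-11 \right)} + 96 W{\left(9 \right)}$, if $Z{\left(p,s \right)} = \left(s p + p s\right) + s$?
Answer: $1561$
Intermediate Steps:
$W{\left(m \right)} = 6 + m$
$Z{\left(p,s \right)} = s + 2 p s$ ($Z{\left(p,s \right)} = \left(p s + p s\right) + s = 2 p s + s = s + 2 p s$)
$Z{\left(-6,-11 \right)} + 96 W{\left(9 \right)} = - 11 \left(1 + 2 \left(-6\right)\right) + 96 \left(6 + 9\right) = - 11 \left(1 - 12\right) + 96 \cdot 15 = \left(-11\right) \left(-11\right) + 1440 = 121 + 1440 = 1561$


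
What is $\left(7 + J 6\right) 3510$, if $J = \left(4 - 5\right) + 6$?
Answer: $129870$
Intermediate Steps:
$J = 5$ ($J = -1 + 6 = 5$)
$\left(7 + J 6\right) 3510 = \left(7 + 5 \cdot 6\right) 3510 = \left(7 + 30\right) 3510 = 37 \cdot 3510 = 129870$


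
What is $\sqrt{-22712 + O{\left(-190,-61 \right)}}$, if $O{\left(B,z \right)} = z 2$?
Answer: $7 i \sqrt{466} \approx 151.11 i$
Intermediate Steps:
$O{\left(B,z \right)} = 2 z$
$\sqrt{-22712 + O{\left(-190,-61 \right)}} = \sqrt{-22712 + 2 \left(-61\right)} = \sqrt{-22712 - 122} = \sqrt{-22834} = 7 i \sqrt{466}$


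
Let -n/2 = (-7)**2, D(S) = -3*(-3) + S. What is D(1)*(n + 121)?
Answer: 230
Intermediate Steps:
D(S) = 9 + S
n = -98 (n = -2*(-7)**2 = -2*49 = -98)
D(1)*(n + 121) = (9 + 1)*(-98 + 121) = 10*23 = 230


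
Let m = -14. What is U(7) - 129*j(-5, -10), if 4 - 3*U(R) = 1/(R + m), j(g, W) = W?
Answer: 27119/21 ≈ 1291.4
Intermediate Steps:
U(R) = 4/3 - 1/(3*(-14 + R)) (U(R) = 4/3 - 1/(3*(R - 14)) = 4/3 - 1/(3*(-14 + R)))
U(7) - 129*j(-5, -10) = (-57 + 4*7)/(3*(-14 + 7)) - 129*(-10) = (1/3)*(-57 + 28)/(-7) + 1290 = (1/3)*(-1/7)*(-29) + 1290 = 29/21 + 1290 = 27119/21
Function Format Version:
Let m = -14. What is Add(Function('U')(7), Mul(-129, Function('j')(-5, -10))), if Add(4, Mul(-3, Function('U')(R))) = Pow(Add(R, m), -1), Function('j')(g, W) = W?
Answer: Rational(27119, 21) ≈ 1291.4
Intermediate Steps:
Function('U')(R) = Add(Rational(4, 3), Mul(Rational(-1, 3), Pow(Add(-14, R), -1))) (Function('U')(R) = Add(Rational(4, 3), Mul(Rational(-1, 3), Pow(Add(R, -14), -1))) = Add(Rational(4, 3), Mul(Rational(-1, 3), Pow(Add(-14, R), -1))))
Add(Function('U')(7), Mul(-129, Function('j')(-5, -10))) = Add(Mul(Rational(1, 3), Pow(Add(-14, 7), -1), Add(-57, Mul(4, 7))), Mul(-129, -10)) = Add(Mul(Rational(1, 3), Pow(-7, -1), Add(-57, 28)), 1290) = Add(Mul(Rational(1, 3), Rational(-1, 7), -29), 1290) = Add(Rational(29, 21), 1290) = Rational(27119, 21)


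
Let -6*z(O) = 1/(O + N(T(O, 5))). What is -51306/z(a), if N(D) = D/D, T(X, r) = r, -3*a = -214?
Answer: 22266804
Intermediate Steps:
a = 214/3 (a = -⅓*(-214) = 214/3 ≈ 71.333)
N(D) = 1
z(O) = -1/(6*(1 + O)) (z(O) = -1/(6*(O + 1)) = -1/(6*(1 + O)))
-51306/z(a) = -51306/((-1/(6 + 6*(214/3)))) = -51306/((-1/(6 + 428))) = -51306/((-1/434)) = -51306/((-1*1/434)) = -51306/(-1/434) = -51306*(-434) = 22266804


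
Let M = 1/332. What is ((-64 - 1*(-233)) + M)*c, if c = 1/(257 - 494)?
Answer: -18703/26228 ≈ -0.71309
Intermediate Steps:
c = -1/237 (c = 1/(-237) = -1/237 ≈ -0.0042194)
M = 1/332 ≈ 0.0030120
((-64 - 1*(-233)) + M)*c = ((-64 - 1*(-233)) + 1/332)*(-1/237) = ((-64 + 233) + 1/332)*(-1/237) = (169 + 1/332)*(-1/237) = (56109/332)*(-1/237) = -18703/26228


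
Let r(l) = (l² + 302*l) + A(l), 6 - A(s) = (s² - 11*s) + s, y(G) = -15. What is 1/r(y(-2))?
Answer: -1/4674 ≈ -0.00021395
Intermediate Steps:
A(s) = 6 - s² + 10*s (A(s) = 6 - ((s² - 11*s) + s) = 6 - (s² - 10*s) = 6 + (-s² + 10*s) = 6 - s² + 10*s)
r(l) = 6 + 312*l (r(l) = (l² + 302*l) + (6 - l² + 10*l) = 6 + 312*l)
1/r(y(-2)) = 1/(6 + 312*(-15)) = 1/(6 - 4680) = 1/(-4674) = -1/4674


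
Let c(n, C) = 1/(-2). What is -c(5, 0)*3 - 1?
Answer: 1/2 ≈ 0.50000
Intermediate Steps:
c(n, C) = -1/2
-c(5, 0)*3 - 1 = -(-1)*3/2 - 1 = -1*(-3/2) - 1 = 3/2 - 1 = 1/2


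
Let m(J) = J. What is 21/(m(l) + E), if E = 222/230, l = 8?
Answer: 2415/1031 ≈ 2.3424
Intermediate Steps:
E = 111/115 (E = 222*(1/230) = 111/115 ≈ 0.96522)
21/(m(l) + E) = 21/(8 + 111/115) = 21/(1031/115) = (115/1031)*21 = 2415/1031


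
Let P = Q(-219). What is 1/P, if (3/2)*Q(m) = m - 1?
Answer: -3/440 ≈ -0.0068182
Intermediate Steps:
Q(m) = -2/3 + 2*m/3 (Q(m) = 2*(m - 1)/3 = 2*(-1 + m)/3 = -2/3 + 2*m/3)
P = -440/3 (P = -2/3 + (2/3)*(-219) = -2/3 - 146 = -440/3 ≈ -146.67)
1/P = 1/(-440/3) = -3/440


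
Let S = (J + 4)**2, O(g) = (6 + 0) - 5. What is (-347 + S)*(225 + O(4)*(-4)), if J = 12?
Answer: -20111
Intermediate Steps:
O(g) = 1 (O(g) = 6 - 5 = 1)
S = 256 (S = (12 + 4)**2 = 16**2 = 256)
(-347 + S)*(225 + O(4)*(-4)) = (-347 + 256)*(225 + 1*(-4)) = -91*(225 - 4) = -91*221 = -20111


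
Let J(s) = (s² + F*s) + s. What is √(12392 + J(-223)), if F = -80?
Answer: √79738 ≈ 282.38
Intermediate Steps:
J(s) = s² - 79*s (J(s) = (s² - 80*s) + s = s² - 79*s)
√(12392 + J(-223)) = √(12392 - 223*(-79 - 223)) = √(12392 - 223*(-302)) = √(12392 + 67346) = √79738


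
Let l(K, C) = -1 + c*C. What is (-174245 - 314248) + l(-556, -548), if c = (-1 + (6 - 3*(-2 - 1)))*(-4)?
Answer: -457806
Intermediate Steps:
c = -56 (c = (-1 + (6 - 3*(-3)))*(-4) = (-1 + (6 + 9))*(-4) = (-1 + 15)*(-4) = 14*(-4) = -56)
l(K, C) = -1 - 56*C
(-174245 - 314248) + l(-556, -548) = (-174245 - 314248) + (-1 - 56*(-548)) = -488493 + (-1 + 30688) = -488493 + 30687 = -457806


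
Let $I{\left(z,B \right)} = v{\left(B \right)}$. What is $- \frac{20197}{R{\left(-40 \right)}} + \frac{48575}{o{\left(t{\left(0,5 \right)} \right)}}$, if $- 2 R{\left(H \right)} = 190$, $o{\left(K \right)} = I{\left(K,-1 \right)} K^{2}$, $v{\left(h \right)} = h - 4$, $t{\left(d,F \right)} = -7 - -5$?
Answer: $- \frac{44323}{20} \approx -2216.1$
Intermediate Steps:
$t{\left(d,F \right)} = -2$ ($t{\left(d,F \right)} = -7 + 5 = -2$)
$v{\left(h \right)} = -4 + h$
$I{\left(z,B \right)} = -4 + B$
$o{\left(K \right)} = - 5 K^{2}$ ($o{\left(K \right)} = \left(-4 - 1\right) K^{2} = - 5 K^{2}$)
$R{\left(H \right)} = -95$ ($R{\left(H \right)} = \left(- \frac{1}{2}\right) 190 = -95$)
$- \frac{20197}{R{\left(-40 \right)}} + \frac{48575}{o{\left(t{\left(0,5 \right)} \right)}} = - \frac{20197}{-95} + \frac{48575}{\left(-5\right) \left(-2\right)^{2}} = \left(-20197\right) \left(- \frac{1}{95}\right) + \frac{48575}{\left(-5\right) 4} = \frac{1063}{5} + \frac{48575}{-20} = \frac{1063}{5} + 48575 \left(- \frac{1}{20}\right) = \frac{1063}{5} - \frac{9715}{4} = - \frac{44323}{20}$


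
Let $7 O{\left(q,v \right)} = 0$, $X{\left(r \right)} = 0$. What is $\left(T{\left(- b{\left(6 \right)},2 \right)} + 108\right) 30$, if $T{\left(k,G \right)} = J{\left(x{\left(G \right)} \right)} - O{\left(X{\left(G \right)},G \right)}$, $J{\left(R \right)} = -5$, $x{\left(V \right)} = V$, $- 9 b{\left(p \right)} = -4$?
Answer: $3090$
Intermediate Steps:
$b{\left(p \right)} = \frac{4}{9}$ ($b{\left(p \right)} = \left(- \frac{1}{9}\right) \left(-4\right) = \frac{4}{9}$)
$O{\left(q,v \right)} = 0$ ($O{\left(q,v \right)} = \frac{1}{7} \cdot 0 = 0$)
$T{\left(k,G \right)} = -5$ ($T{\left(k,G \right)} = -5 - 0 = -5 + 0 = -5$)
$\left(T{\left(- b{\left(6 \right)},2 \right)} + 108\right) 30 = \left(-5 + 108\right) 30 = 103 \cdot 30 = 3090$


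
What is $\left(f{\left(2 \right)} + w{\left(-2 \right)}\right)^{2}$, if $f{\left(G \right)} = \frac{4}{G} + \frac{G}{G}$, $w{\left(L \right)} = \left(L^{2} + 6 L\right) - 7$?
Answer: $144$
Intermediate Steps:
$w{\left(L \right)} = -7 + L^{2} + 6 L$
$f{\left(G \right)} = 1 + \frac{4}{G}$ ($f{\left(G \right)} = \frac{4}{G} + 1 = 1 + \frac{4}{G}$)
$\left(f{\left(2 \right)} + w{\left(-2 \right)}\right)^{2} = \left(\frac{4 + 2}{2} + \left(-7 + \left(-2\right)^{2} + 6 \left(-2\right)\right)\right)^{2} = \left(\frac{1}{2} \cdot 6 - 15\right)^{2} = \left(3 - 15\right)^{2} = \left(-12\right)^{2} = 144$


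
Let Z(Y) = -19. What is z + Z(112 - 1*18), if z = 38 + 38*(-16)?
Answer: -589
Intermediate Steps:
z = -570 (z = 38 - 608 = -570)
z + Z(112 - 1*18) = -570 - 19 = -589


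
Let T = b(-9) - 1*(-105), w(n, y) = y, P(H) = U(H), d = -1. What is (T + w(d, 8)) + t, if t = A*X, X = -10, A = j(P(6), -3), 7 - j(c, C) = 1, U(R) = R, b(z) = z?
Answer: 44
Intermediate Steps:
P(H) = H
j(c, C) = 6 (j(c, C) = 7 - 1*1 = 7 - 1 = 6)
A = 6
T = 96 (T = -9 - 1*(-105) = -9 + 105 = 96)
t = -60 (t = 6*(-10) = -60)
(T + w(d, 8)) + t = (96 + 8) - 60 = 104 - 60 = 44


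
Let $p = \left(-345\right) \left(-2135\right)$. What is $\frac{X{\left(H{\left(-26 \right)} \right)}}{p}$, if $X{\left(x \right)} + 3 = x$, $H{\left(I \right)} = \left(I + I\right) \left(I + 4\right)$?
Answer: $\frac{163}{105225} \approx 0.0015491$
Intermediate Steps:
$H{\left(I \right)} = 2 I \left(4 + I\right)$
$X{\left(x \right)} = -3 + x$
$p = 736575$
$\frac{X{\left(H{\left(-26 \right)} \right)}}{p} = \frac{-3 + 2 \left(-26\right) \left(4 - 26\right)}{736575} = \left(-3 + 2 \left(-26\right) \left(-22\right)\right) \frac{1}{736575} = \left(-3 + 1144\right) \frac{1}{736575} = 1141 \cdot \frac{1}{736575} = \frac{163}{105225}$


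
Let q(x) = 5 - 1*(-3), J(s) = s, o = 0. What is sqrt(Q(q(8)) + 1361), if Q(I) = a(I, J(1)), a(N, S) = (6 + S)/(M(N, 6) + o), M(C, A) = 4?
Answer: sqrt(5451)/2 ≈ 36.915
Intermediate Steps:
q(x) = 8 (q(x) = 5 + 3 = 8)
a(N, S) = 3/2 + S/4 (a(N, S) = (6 + S)/(4 + 0) = (6 + S)/4 = (6 + S)*(1/4) = 3/2 + S/4)
Q(I) = 7/4 (Q(I) = 3/2 + (1/4)*1 = 3/2 + 1/4 = 7/4)
sqrt(Q(q(8)) + 1361) = sqrt(7/4 + 1361) = sqrt(5451/4) = sqrt(5451)/2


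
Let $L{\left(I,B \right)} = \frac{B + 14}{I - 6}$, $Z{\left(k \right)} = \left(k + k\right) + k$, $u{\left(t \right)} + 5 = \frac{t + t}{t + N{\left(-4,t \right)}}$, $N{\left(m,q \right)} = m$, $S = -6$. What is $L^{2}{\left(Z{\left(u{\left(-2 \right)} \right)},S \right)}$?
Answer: $\frac{64}{361} \approx 0.17729$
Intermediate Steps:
$u{\left(t \right)} = -5 + \frac{2 t}{-4 + t}$ ($u{\left(t \right)} = -5 + \frac{t + t}{t - 4} = -5 + \frac{2 t}{-4 + t}$)
$Z{\left(k \right)} = 3 k$ ($Z{\left(k \right)} = 2 k + k = 3 k$)
$L{\left(I,B \right)} = \frac{14 + B}{-6 + I}$
$L^{2}{\left(Z{\left(u{\left(-2 \right)} \right)},S \right)} = \left(\frac{14 - 6}{-6 + 3 \frac{20 - -6}{-4 - 2}}\right)^{2} = \left(\frac{1}{-6 + 3 \frac{20 + 6}{-6}} \cdot 8\right)^{2} = \left(\frac{1}{-6 + 3 \left(\left(- \frac{1}{6}\right) 26\right)} 8\right)^{2} = \left(\frac{1}{-6 + 3 \left(- \frac{13}{3}\right)} 8\right)^{2} = \left(\frac{1}{-6 - 13} \cdot 8\right)^{2} = \left(\frac{1}{-19} \cdot 8\right)^{2} = \left(\left(- \frac{1}{19}\right) 8\right)^{2} = \left(- \frac{8}{19}\right)^{2} = \frac{64}{361}$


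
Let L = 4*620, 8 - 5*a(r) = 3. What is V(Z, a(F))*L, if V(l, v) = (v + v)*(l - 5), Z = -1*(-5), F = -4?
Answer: 0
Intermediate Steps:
a(r) = 1 (a(r) = 8/5 - ⅕*3 = 8/5 - ⅗ = 1)
Z = 5
V(l, v) = 2*v*(-5 + l) (V(l, v) = (2*v)*(-5 + l) = 2*v*(-5 + l))
L = 2480
V(Z, a(F))*L = (2*1*(-5 + 5))*2480 = (2*1*0)*2480 = 0*2480 = 0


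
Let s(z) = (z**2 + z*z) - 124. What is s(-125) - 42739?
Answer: -11613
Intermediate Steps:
s(z) = -124 + 2*z**2 (s(z) = (z**2 + z**2) - 124 = 2*z**2 - 124 = -124 + 2*z**2)
s(-125) - 42739 = (-124 + 2*(-125)**2) - 42739 = (-124 + 2*15625) - 42739 = (-124 + 31250) - 42739 = 31126 - 42739 = -11613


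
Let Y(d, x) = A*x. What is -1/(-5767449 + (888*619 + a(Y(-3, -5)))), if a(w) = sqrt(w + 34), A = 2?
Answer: 1739259/9075065607235 + 2*sqrt(6)/27225196821705 ≈ 1.9165e-7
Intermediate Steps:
Y(d, x) = 2*x
a(w) = sqrt(34 + w)
-1/(-5767449 + (888*619 + a(Y(-3, -5)))) = -1/(-5767449 + (888*619 + sqrt(34 + 2*(-5)))) = -1/(-5767449 + (549672 + sqrt(34 - 10))) = -1/(-5767449 + (549672 + sqrt(24))) = -1/(-5767449 + (549672 + 2*sqrt(6))) = -1/(-5217777 + 2*sqrt(6))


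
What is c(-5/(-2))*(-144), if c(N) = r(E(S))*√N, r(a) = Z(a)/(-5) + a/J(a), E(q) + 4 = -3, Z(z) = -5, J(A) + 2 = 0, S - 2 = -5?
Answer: -324*√10 ≈ -1024.6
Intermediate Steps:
S = -3 (S = 2 - 5 = -3)
J(A) = -2 (J(A) = -2 + 0 = -2)
E(q) = -7 (E(q) = -4 - 3 = -7)
r(a) = 1 - a/2 (r(a) = -5/(-5) + a/(-2) = -5*(-⅕) + a*(-½) = 1 - a/2)
c(N) = 9*√N/2 (c(N) = (1 - ½*(-7))*√N = (1 + 7/2)*√N = 9*√N/2)
c(-5/(-2))*(-144) = (9*√(-5/(-2))/2)*(-144) = (9*√(-5*(-½))/2)*(-144) = (9*√(5/2)/2)*(-144) = (9*(√10/2)/2)*(-144) = (9*√10/4)*(-144) = -324*√10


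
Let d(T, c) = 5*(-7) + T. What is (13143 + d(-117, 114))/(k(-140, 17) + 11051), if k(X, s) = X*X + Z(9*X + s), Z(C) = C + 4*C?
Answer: 12991/24436 ≈ 0.53163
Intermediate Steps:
Z(C) = 5*C
d(T, c) = -35 + T
k(X, s) = X**2 + 5*s + 45*X (k(X, s) = X*X + 5*(9*X + s) = X**2 + 5*(s + 9*X) = X**2 + (5*s + 45*X) = X**2 + 5*s + 45*X)
(13143 + d(-117, 114))/(k(-140, 17) + 11051) = (13143 + (-35 - 117))/(((-140)**2 + 5*17 + 45*(-140)) + 11051) = (13143 - 152)/((19600 + 85 - 6300) + 11051) = 12991/(13385 + 11051) = 12991/24436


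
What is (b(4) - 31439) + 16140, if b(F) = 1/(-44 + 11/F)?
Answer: -2524339/165 ≈ -15299.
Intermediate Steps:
(b(4) - 31439) + 16140 = (-1*4/(-11 + 44*4) - 31439) + 16140 = (-1*4/(-11 + 176) - 31439) + 16140 = (-1*4/165 - 31439) + 16140 = (-1*4*1/165 - 31439) + 16140 = (-4/165 - 31439) + 16140 = -5187439/165 + 16140 = -2524339/165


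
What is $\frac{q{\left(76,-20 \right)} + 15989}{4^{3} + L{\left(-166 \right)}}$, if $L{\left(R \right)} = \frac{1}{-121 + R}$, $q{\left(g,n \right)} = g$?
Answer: $\frac{4610655}{18367} \approx 251.03$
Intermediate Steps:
$\frac{q{\left(76,-20 \right)} + 15989}{4^{3} + L{\left(-166 \right)}} = \frac{76 + 15989}{4^{3} + \frac{1}{-121 - 166}} = \frac{16065}{64 + \frac{1}{-287}} = \frac{16065}{64 - \frac{1}{287}} = \frac{16065}{\frac{18367}{287}} = 16065 \cdot \frac{287}{18367} = \frac{4610655}{18367}$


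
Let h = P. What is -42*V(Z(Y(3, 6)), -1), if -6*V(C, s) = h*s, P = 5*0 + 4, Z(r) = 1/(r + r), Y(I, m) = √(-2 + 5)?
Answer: -28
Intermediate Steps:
Y(I, m) = √3
Z(r) = 1/(2*r)
P = 4 (P = 0 + 4 = 4)
h = 4
V(C, s) = -2*s/3
-42*V(Z(Y(3, 6)), -1) = -(-28)*(-1) = -42*⅔ = -28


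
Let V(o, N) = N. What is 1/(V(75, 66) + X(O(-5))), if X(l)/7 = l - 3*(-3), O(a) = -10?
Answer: 1/59 ≈ 0.016949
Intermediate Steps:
X(l) = 63 + 7*l (X(l) = 7*(l - 3*(-3)) = 7*(l + 9) = 7*(9 + l) = 63 + 7*l)
1/(V(75, 66) + X(O(-5))) = 1/(66 + (63 + 7*(-10))) = 1/(66 + (63 - 70)) = 1/(66 - 7) = 1/59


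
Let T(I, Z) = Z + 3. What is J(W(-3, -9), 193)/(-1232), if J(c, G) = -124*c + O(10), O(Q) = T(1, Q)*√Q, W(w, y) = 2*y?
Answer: -279/154 - 13*√10/1232 ≈ -1.8451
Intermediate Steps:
T(I, Z) = 3 + Z
O(Q) = √Q*(3 + Q) (O(Q) = (3 + Q)*√Q = √Q*(3 + Q))
J(c, G) = -124*c + 13*√10 (J(c, G) = -124*c + √10*(3 + 10) = -124*c + √10*13 = -124*c + 13*√10)
J(W(-3, -9), 193)/(-1232) = (-248*(-9) + 13*√10)/(-1232) = (-124*(-18) + 13*√10)*(-1/1232) = (2232 + 13*√10)*(-1/1232) = -279/154 - 13*√10/1232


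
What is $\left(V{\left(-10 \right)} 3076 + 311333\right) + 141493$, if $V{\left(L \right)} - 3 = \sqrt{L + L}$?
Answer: $462054 + 6152 i \sqrt{5} \approx 4.6205 \cdot 10^{5} + 13756.0 i$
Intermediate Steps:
$V{\left(L \right)} = 3 + \sqrt{2} \sqrt{L}$ ($V{\left(L \right)} = 3 + \sqrt{L + L} = 3 + \sqrt{2 L} = 3 + \sqrt{2} \sqrt{L}$)
$\left(V{\left(-10 \right)} 3076 + 311333\right) + 141493 = \left(\left(3 + \sqrt{2} \sqrt{-10}\right) 3076 + 311333\right) + 141493 = \left(\left(3 + \sqrt{2} i \sqrt{10}\right) 3076 + 311333\right) + 141493 = \left(\left(3 + 2 i \sqrt{5}\right) 3076 + 311333\right) + 141493 = \left(\left(9228 + 6152 i \sqrt{5}\right) + 311333\right) + 141493 = \left(320561 + 6152 i \sqrt{5}\right) + 141493 = 462054 + 6152 i \sqrt{5}$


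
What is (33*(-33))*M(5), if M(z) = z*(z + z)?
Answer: -54450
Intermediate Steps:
M(z) = 2*z² (M(z) = z*(2*z) = 2*z²)
(33*(-33))*M(5) = (33*(-33))*(2*5²) = -2178*25 = -1089*50 = -54450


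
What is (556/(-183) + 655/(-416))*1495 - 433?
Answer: -42919163/5856 ≈ -7329.1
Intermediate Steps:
(556/(-183) + 655/(-416))*1495 - 433 = (556*(-1/183) + 655*(-1/416))*1495 - 433 = (-556/183 - 655/416)*1495 - 433 = -351161/76128*1495 - 433 = -40383515/5856 - 433 = -42919163/5856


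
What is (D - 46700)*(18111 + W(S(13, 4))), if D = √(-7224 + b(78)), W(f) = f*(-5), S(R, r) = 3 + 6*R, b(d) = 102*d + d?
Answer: -826870200 + 159354*√10 ≈ -8.2637e+8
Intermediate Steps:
b(d) = 103*d
W(f) = -5*f
D = 9*√10 (D = √(-7224 + 103*78) = √(-7224 + 8034) = √810 = 9*√10 ≈ 28.461)
(D - 46700)*(18111 + W(S(13, 4))) = (9*√10 - 46700)*(18111 - 5*(3 + 6*13)) = (-46700 + 9*√10)*(18111 - 5*(3 + 78)) = (-46700 + 9*√10)*(18111 - 5*81) = (-46700 + 9*√10)*(18111 - 405) = (-46700 + 9*√10)*17706 = -826870200 + 159354*√10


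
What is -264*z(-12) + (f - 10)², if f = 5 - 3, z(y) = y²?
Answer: -37952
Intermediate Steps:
f = 2
-264*z(-12) + (f - 10)² = -264*(-12)² + (2 - 10)² = -264*144 + (-8)² = -38016 + 64 = -37952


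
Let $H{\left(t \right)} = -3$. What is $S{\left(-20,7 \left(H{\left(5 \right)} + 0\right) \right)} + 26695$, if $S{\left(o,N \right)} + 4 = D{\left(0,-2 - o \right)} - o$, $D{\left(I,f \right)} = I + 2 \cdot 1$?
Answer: $26713$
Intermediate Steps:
$D{\left(I,f \right)} = 2 + I$ ($D{\left(I,f \right)} = I + 2 = 2 + I$)
$S{\left(o,N \right)} = -2 - o$ ($S{\left(o,N \right)} = -4 - \left(-2 + o\right) = -2 - o$)
$S{\left(-20,7 \left(H{\left(5 \right)} + 0\right) \right)} + 26695 = \left(-2 - -20\right) + 26695 = \left(-2 + 20\right) + 26695 = 18 + 26695 = 26713$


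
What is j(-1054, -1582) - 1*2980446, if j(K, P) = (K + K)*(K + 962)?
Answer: -2786510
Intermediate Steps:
j(K, P) = 2*K*(962 + K) (j(K, P) = (2*K)*(962 + K) = 2*K*(962 + K))
j(-1054, -1582) - 1*2980446 = 2*(-1054)*(962 - 1054) - 1*2980446 = 2*(-1054)*(-92) - 2980446 = 193936 - 2980446 = -2786510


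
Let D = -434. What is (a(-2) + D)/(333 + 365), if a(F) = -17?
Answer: -451/698 ≈ -0.64613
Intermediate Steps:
(a(-2) + D)/(333 + 365) = (-17 - 434)/(333 + 365) = -451/698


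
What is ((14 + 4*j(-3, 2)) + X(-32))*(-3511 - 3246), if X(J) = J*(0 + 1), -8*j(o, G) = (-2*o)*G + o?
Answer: 304065/2 ≈ 1.5203e+5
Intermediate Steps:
j(o, G) = -o/8 + G*o/4 (j(o, G) = -((-2*o)*G + o)/8 = -(-2*G*o + o)/8 = -(o - 2*G*o)/8 = -o/8 + G*o/4)
X(J) = J (X(J) = J*1 = J)
((14 + 4*j(-3, 2)) + X(-32))*(-3511 - 3246) = ((14 + 4*((1/8)*(-3)*(-1 + 2*2))) - 32)*(-3511 - 3246) = ((14 + 4*((1/8)*(-3)*(-1 + 4))) - 32)*(-6757) = ((14 + 4*((1/8)*(-3)*3)) - 32)*(-6757) = ((14 + 4*(-9/8)) - 32)*(-6757) = ((14 - 9/2) - 32)*(-6757) = (19/2 - 32)*(-6757) = -45/2*(-6757) = 304065/2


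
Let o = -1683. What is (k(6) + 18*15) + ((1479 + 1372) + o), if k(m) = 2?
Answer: 1440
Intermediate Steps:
(k(6) + 18*15) + ((1479 + 1372) + o) = (2 + 18*15) + ((1479 + 1372) - 1683) = (2 + 270) + (2851 - 1683) = 272 + 1168 = 1440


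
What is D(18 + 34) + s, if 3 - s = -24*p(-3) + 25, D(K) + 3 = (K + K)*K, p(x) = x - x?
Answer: 5383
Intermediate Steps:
p(x) = 0
D(K) = -3 + 2*K**2 (D(K) = -3 + (K + K)*K = -3 + (2*K)*K = -3 + 2*K**2)
s = -22 (s = 3 - (-24*0 + 25) = 3 - (0 + 25) = 3 - 1*25 = 3 - 25 = -22)
D(18 + 34) + s = (-3 + 2*(18 + 34)**2) - 22 = (-3 + 2*52**2) - 22 = (-3 + 2*2704) - 22 = (-3 + 5408) - 22 = 5405 - 22 = 5383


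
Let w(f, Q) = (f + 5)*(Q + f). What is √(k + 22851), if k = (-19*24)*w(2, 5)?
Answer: 13*√3 ≈ 22.517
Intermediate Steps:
w(f, Q) = (5 + f)*(Q + f)
k = -22344 (k = (-19*24)*(2² + 5*5 + 5*2 + 5*2) = -456*(4 + 25 + 10 + 10) = -456*49 = -22344)
√(k + 22851) = √(-22344 + 22851) = √507 = 13*√3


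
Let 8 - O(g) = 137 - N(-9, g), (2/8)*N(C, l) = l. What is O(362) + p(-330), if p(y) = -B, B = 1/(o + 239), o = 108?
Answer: 457692/347 ≈ 1319.0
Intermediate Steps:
N(C, l) = 4*l
B = 1/347 (B = 1/(108 + 239) = 1/347 ≈ 0.0028818)
O(g) = -129 + 4*g (O(g) = 8 - (137 - 4*g) = 8 + (-137 + 4*g) = -129 + 4*g)
p(y) = -1/347 (p(y) = -1*1/347 = -1/347)
O(362) + p(-330) = (-129 + 4*362) - 1/347 = (-129 + 1448) - 1/347 = 1319 - 1/347 = 457692/347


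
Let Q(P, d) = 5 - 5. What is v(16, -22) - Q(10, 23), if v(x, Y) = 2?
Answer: 2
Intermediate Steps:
Q(P, d) = 0
v(16, -22) - Q(10, 23) = 2 - 1*0 = 2 + 0 = 2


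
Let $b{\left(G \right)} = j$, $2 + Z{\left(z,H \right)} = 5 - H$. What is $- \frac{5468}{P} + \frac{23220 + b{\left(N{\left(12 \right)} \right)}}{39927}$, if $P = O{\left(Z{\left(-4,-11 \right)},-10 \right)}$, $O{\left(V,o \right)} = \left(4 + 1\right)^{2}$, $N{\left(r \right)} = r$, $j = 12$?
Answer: $- \frac{72580012}{332725} \approx -218.14$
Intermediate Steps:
$Z{\left(z,H \right)} = 3 - H$ ($Z{\left(z,H \right)} = -2 - \left(-5 + H\right) = 3 - H$)
$b{\left(G \right)} = 12$
$O{\left(V,o \right)} = 25$ ($O{\left(V,o \right)} = 5^{2} = 25$)
$P = 25$
$- \frac{5468}{P} + \frac{23220 + b{\left(N{\left(12 \right)} \right)}}{39927} = - \frac{5468}{25} + \frac{23220 + 12}{39927} = \left(-5468\right) \frac{1}{25} + 23232 \cdot \frac{1}{39927} = - \frac{5468}{25} + \frac{7744}{13309} = - \frac{72580012}{332725}$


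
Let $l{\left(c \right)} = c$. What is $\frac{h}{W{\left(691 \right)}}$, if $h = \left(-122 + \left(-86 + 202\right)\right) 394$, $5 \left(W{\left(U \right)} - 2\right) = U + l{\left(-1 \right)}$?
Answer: $- \frac{591}{35} \approx -16.886$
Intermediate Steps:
$W{\left(U \right)} = \frac{9}{5} + \frac{U}{5}$ ($W{\left(U \right)} = 2 + \frac{U - 1}{5} = 2 + \frac{-1 + U}{5} = 2 + \left(- \frac{1}{5} + \frac{U}{5}\right) = \frac{9}{5} + \frac{U}{5}$)
$h = -2364$ ($h = \left(-122 + 116\right) 394 = \left(-6\right) 394 = -2364$)
$\frac{h}{W{\left(691 \right)}} = - \frac{2364}{\frac{9}{5} + \frac{1}{5} \cdot 691} = - \frac{2364}{\frac{9}{5} + \frac{691}{5}} = - \frac{2364}{140} = \left(-2364\right) \frac{1}{140} = - \frac{591}{35}$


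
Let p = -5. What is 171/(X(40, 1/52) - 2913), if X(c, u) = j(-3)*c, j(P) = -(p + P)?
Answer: -171/2593 ≈ -0.065947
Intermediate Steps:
j(P) = 5 - P (j(P) = -(-5 + P) = 5 - P)
X(c, u) = 8*c (X(c, u) = (5 - 1*(-3))*c = (5 + 3)*c = 8*c)
171/(X(40, 1/52) - 2913) = 171/(8*40 - 2913) = 171/(320 - 2913) = 171/(-2593) = 171*(-1/2593) = -171/2593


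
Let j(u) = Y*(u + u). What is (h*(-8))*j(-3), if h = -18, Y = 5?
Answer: -4320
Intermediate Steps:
j(u) = 10*u (j(u) = 5*(u + u) = 5*(2*u) = 10*u)
(h*(-8))*j(-3) = (-18*(-8))*(10*(-3)) = 144*(-30) = -4320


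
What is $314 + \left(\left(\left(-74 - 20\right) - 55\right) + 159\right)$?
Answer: $324$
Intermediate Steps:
$314 + \left(\left(\left(-74 - 20\right) - 55\right) + 159\right) = 314 + \left(\left(-94 - 55\right) + 159\right) = 314 + \left(-149 + 159\right) = 314 + 10 = 324$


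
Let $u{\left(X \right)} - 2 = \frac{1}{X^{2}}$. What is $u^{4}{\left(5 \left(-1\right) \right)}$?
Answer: $\frac{6765201}{390625} \approx 17.319$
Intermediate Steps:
$u{\left(X \right)} = 2 + \frac{1}{X^{2}}$
$u^{4}{\left(5 \left(-1\right) \right)} = \left(2 + \frac{1}{25}\right)^{4} = \left(\frac{51}{25}\right)^{4} = \frac{6765201}{390625}$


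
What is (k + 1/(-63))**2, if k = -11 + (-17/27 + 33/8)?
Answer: 129299641/2286144 ≈ 56.558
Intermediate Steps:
k = -1621/216 (k = -11 + (-17*1/27 + 33*(1/8)) = -11 + (-17/27 + 33/8) = -11 + 755/216 = -1621/216 ≈ -7.5046)
(k + 1/(-63))**2 = (-1621/216 + 1/(-63))**2 = (-1621/216 - 1/63)**2 = (-11371/1512)**2 = 129299641/2286144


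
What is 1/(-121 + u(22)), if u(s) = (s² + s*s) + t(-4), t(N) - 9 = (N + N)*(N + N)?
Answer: 1/920 ≈ 0.0010870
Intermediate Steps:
t(N) = 9 + 4*N² (t(N) = 9 + (N + N)*(N + N) = 9 + (2*N)*(2*N) = 9 + 4*N²)
u(s) = 73 + 2*s² (u(s) = (s² + s*s) + (9 + 4*(-4)²) = (s² + s²) + (9 + 4*16) = 2*s² + (9 + 64) = 2*s² + 73 = 73 + 2*s²)
1/(-121 + u(22)) = 1/(-121 + (73 + 2*22²)) = 1/(-121 + (73 + 2*484)) = 1/(-121 + (73 + 968)) = 1/(-121 + 1041) = 1/920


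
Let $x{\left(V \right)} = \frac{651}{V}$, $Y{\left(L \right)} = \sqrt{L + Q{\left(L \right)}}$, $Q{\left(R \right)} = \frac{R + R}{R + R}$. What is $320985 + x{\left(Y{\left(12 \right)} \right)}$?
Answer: $320985 + \frac{651 \sqrt{13}}{13} \approx 3.2117 \cdot 10^{5}$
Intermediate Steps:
$Q{\left(R \right)} = 1$ ($Q{\left(R \right)} = \frac{2 R}{2 R} = 2 R \frac{1}{2 R} = 1$)
$Y{\left(L \right)} = \sqrt{1 + L}$ ($Y{\left(L \right)} = \sqrt{L + 1} = \sqrt{1 + L}$)
$320985 + x{\left(Y{\left(12 \right)} \right)} = 320985 + \frac{651}{\sqrt{1 + 12}} = 320985 + \frac{651}{\sqrt{13}} = 320985 + 651 \frac{\sqrt{13}}{13} = 320985 + \frac{651 \sqrt{13}}{13}$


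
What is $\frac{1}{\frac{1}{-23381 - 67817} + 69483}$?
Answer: $\frac{91198}{6336710633} \approx 1.4392 \cdot 10^{-5}$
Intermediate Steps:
$\frac{1}{\frac{1}{-23381 - 67817} + 69483} = \frac{1}{\frac{1}{-91198} + 69483} = \frac{1}{- \frac{1}{91198} + 69483} = \frac{1}{\frac{6336710633}{91198}} = \frac{91198}{6336710633}$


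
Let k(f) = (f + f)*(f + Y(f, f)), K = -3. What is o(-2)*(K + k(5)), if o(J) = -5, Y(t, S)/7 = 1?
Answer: -585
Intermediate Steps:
Y(t, S) = 7 (Y(t, S) = 7*1 = 7)
k(f) = 2*f*(7 + f) (k(f) = (f + f)*(f + 7) = (2*f)*(7 + f) = 2*f*(7 + f))
o(-2)*(K + k(5)) = -5*(-3 + 2*5*(7 + 5)) = -5*(-3 + 2*5*12) = -5*(-3 + 120) = -5*117 = -585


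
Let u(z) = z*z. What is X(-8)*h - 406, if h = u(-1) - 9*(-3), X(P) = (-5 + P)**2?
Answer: 4326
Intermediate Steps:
u(z) = z**2
h = 28 (h = (-1)**2 - 9*(-3) = 1 + 27 = 28)
X(-8)*h - 406 = (-5 - 8)**2*28 - 406 = (-13)**2*28 - 406 = 169*28 - 406 = 4732 - 406 = 4326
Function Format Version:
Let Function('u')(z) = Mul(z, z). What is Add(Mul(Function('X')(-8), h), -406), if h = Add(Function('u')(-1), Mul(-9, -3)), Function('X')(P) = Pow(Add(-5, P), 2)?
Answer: 4326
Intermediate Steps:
Function('u')(z) = Pow(z, 2)
h = 28 (h = Add(Pow(-1, 2), Mul(-9, -3)) = Add(1, 27) = 28)
Add(Mul(Function('X')(-8), h), -406) = Add(Mul(Pow(Add(-5, -8), 2), 28), -406) = Add(Mul(Pow(-13, 2), 28), -406) = Add(Mul(169, 28), -406) = Add(4732, -406) = 4326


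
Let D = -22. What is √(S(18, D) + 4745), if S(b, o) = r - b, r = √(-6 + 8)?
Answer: √(4727 + √2) ≈ 68.763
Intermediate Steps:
r = √2 ≈ 1.4142
S(b, o) = √2 - b
√(S(18, D) + 4745) = √((√2 - 1*18) + 4745) = √((√2 - 18) + 4745) = √((-18 + √2) + 4745) = √(4727 + √2)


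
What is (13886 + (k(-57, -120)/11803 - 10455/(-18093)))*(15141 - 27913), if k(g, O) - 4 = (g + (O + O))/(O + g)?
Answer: -20131965673706272/113509451 ≈ -1.7736e+8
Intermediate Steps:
k(g, O) = 4 + (g + 2*O)/(O + g) (k(g, O) = 4 + (g + (O + O))/(O + g) = 4 + (g + 2*O)/(O + g))
(13886 + (k(-57, -120)/11803 - 10455/(-18093)))*(15141 - 27913) = (13886 + (((5*(-57) + 6*(-120))/(-120 - 57))/11803 - 10455/(-18093)))*(15141 - 27913) = (13886 + (((-285 - 720)/(-177))*(1/11803) - 10455*(-1/18093)))*(-12772) = (13886 + (-1/177*(-1005)*(1/11803) + 3485/6031))*(-12772) = (13886 + ((335/59)*(1/11803) + 3485/6031))*(-12772) = (13886 + (335/696377 + 3485/6031))*(-12772) = (13886 + 65645790/113509451)*(-12772) = (1576257882376/113509451)*(-12772) = -20131965673706272/113509451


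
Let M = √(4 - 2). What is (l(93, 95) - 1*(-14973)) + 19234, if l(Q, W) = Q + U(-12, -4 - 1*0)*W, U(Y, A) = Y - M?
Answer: 33160 - 95*√2 ≈ 33026.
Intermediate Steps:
M = √2 ≈ 1.4142
U(Y, A) = Y - √2
l(Q, W) = Q + W*(-12 - √2) (l(Q, W) = Q + (-12 - √2)*W = Q + W*(-12 - √2))
(l(93, 95) - 1*(-14973)) + 19234 = ((93 - 1*95*(12 + √2)) - 1*(-14973)) + 19234 = ((93 + (-1140 - 95*√2)) + 14973) + 19234 = ((-1047 - 95*√2) + 14973) + 19234 = (13926 - 95*√2) + 19234 = 33160 - 95*√2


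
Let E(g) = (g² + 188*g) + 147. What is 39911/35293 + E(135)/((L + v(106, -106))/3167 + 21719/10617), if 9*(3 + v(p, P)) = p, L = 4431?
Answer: 155774483357575603/12273620064233 ≈ 12692.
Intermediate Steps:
E(g) = 147 + g² + 188*g
v(p, P) = -3 + p/9
39911/35293 + E(135)/((L + v(106, -106))/3167 + 21719/10617) = 39911/35293 + (147 + 135² + 188*135)/((4431 + (-3 + (⅑)*106))/3167 + 21719/10617) = 39911*(1/35293) + (147 + 18225 + 25380)/((4431 + (-3 + 106/9))*(1/3167) + 21719*(1/10617)) = 39911/35293 + 43752/((4431 + 79/9)*(1/3167) + 21719/10617) = 39911/35293 + 43752/((39958/9)*(1/3167) + 21719/10617) = 39911/35293 + 43752/(39958/28503 + 21719/10617) = 39911/35293 + 43752/(347763581/100872117) = 39911/35293 + 43752*(100872117/347763581) = 39911/35293 + 4413356862984/347763581 = 155774483357575603/12273620064233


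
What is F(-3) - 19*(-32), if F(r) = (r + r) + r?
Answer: 599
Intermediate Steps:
F(r) = 3*r (F(r) = 2*r + r = 3*r)
F(-3) - 19*(-32) = 3*(-3) - 19*(-32) = -9 + 608 = 599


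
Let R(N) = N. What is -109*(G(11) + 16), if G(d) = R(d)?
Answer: -2943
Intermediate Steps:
G(d) = d
-109*(G(11) + 16) = -109*(11 + 16) = -109*27 = -2943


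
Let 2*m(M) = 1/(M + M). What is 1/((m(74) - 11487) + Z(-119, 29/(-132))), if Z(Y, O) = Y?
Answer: -296/3435375 ≈ -8.6162e-5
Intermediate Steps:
m(M) = 1/(4*M) (m(M) = 1/(2*(M + M)) = 1/(2*((2*M))) = (1/(2*M))/2 = 1/(4*M))
1/((m(74) - 11487) + Z(-119, 29/(-132))) = 1/(((¼)/74 - 11487) - 119) = 1/(((¼)*(1/74) - 11487) - 119) = 1/((1/296 - 11487) - 119) = 1/(-3400151/296 - 119) = 1/(-3435375/296) = -296/3435375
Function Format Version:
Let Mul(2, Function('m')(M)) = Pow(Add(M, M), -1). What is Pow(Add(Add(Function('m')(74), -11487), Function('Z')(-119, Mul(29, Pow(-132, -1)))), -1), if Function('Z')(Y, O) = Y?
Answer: Rational(-296, 3435375) ≈ -8.6162e-5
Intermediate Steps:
Function('m')(M) = Mul(Rational(1, 4), Pow(M, -1)) (Function('m')(M) = Mul(Rational(1, 2), Pow(Add(M, M), -1)) = Mul(Rational(1, 2), Pow(Mul(2, M), -1)) = Mul(Rational(1, 2), Mul(Rational(1, 2), Pow(M, -1))) = Mul(Rational(1, 4), Pow(M, -1)))
Pow(Add(Add(Function('m')(74), -11487), Function('Z')(-119, Mul(29, Pow(-132, -1)))), -1) = Pow(Add(Add(Mul(Rational(1, 4), Pow(74, -1)), -11487), -119), -1) = Pow(Add(Add(Mul(Rational(1, 4), Rational(1, 74)), -11487), -119), -1) = Pow(Add(Add(Rational(1, 296), -11487), -119), -1) = Pow(Add(Rational(-3400151, 296), -119), -1) = Pow(Rational(-3435375, 296), -1) = Rational(-296, 3435375)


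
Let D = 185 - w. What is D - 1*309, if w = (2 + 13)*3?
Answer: -169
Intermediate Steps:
w = 45 (w = 15*3 = 45)
D = 140 (D = 185 - 1*45 = 185 - 45 = 140)
D - 1*309 = 140 - 1*309 = 140 - 309 = -169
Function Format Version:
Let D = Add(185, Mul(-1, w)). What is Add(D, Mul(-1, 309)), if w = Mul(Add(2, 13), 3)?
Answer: -169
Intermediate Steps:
w = 45 (w = Mul(15, 3) = 45)
D = 140 (D = Add(185, Mul(-1, 45)) = Add(185, -45) = 140)
Add(D, Mul(-1, 309)) = Add(140, Mul(-1, 309)) = Add(140, -309) = -169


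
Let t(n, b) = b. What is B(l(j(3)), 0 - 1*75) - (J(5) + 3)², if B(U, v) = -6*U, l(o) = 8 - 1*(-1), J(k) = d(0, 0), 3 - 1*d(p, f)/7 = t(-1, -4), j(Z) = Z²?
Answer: -2758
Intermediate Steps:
d(p, f) = 49 (d(p, f) = 21 - 7*(-4) = 21 + 28 = 49)
J(k) = 49
l(o) = 9 (l(o) = 8 + 1 = 9)
B(l(j(3)), 0 - 1*75) - (J(5) + 3)² = -6*9 - (49 + 3)² = -54 - 1*52² = -54 - 1*2704 = -54 - 2704 = -2758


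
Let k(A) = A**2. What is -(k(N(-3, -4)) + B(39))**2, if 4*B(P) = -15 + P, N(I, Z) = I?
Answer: -225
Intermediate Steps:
B(P) = -15/4 + P/4 (B(P) = (-15 + P)/4 = -15/4 + P/4)
-(k(N(-3, -4)) + B(39))**2 = -((-3)**2 + (-15/4 + (1/4)*39))**2 = -(9 + (-15/4 + 39/4))**2 = -(9 + 6)**2 = -1*15**2 = -1*225 = -225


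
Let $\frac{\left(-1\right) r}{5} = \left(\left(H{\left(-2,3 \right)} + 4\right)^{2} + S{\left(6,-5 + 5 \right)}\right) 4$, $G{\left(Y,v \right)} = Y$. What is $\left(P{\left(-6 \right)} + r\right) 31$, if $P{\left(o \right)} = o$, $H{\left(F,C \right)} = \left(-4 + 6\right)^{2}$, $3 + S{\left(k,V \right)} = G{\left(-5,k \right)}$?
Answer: $-34906$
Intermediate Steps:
$S{\left(k,V \right)} = -8$ ($S{\left(k,V \right)} = -3 - 5 = -8$)
$H{\left(F,C \right)} = 4$ ($H{\left(F,C \right)} = 2^{2} = 4$)
$r = -1120$ ($r = - 5 \left(\left(4 + 4\right)^{2} - 8\right) 4 = - 5 \left(8^{2} - 8\right) 4 = - 5 \left(64 - 8\right) 4 = - 5 \cdot 56 \cdot 4 = \left(-5\right) 224 = -1120$)
$\left(P{\left(-6 \right)} + r\right) 31 = \left(-6 - 1120\right) 31 = \left(-1126\right) 31 = -34906$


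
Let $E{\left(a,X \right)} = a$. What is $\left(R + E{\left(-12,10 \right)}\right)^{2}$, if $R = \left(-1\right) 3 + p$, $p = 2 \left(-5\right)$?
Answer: $625$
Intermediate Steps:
$p = -10$
$R = -13$ ($R = \left(-1\right) 3 - 10 = -3 - 10 = -13$)
$\left(R + E{\left(-12,10 \right)}\right)^{2} = \left(-13 - 12\right)^{2} = \left(-25\right)^{2} = 625$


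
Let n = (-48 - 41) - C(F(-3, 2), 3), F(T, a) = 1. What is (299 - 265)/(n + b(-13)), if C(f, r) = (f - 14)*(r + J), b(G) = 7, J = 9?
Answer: 17/37 ≈ 0.45946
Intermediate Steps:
C(f, r) = (-14 + f)*(9 + r) (C(f, r) = (f - 14)*(r + 9) = (-14 + f)*(9 + r))
n = 67 (n = (-48 - 41) - (-126 - 14*3 + 9*1 + 1*3) = -89 - (-126 - 42 + 9 + 3) = -89 - 1*(-156) = -89 + 156 = 67)
(299 - 265)/(n + b(-13)) = (299 - 265)/(67 + 7) = 34/74 = 34*(1/74) = 17/37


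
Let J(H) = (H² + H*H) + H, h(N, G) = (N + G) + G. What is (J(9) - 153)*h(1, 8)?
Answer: 306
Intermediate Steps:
h(N, G) = N + 2*G (h(N, G) = (G + N) + G = N + 2*G)
J(H) = H + 2*H² (J(H) = (H² + H²) + H = 2*H² + H = H + 2*H²)
(J(9) - 153)*h(1, 8) = (9*(1 + 2*9) - 153)*(1 + 2*8) = (9*(1 + 18) - 153)*(1 + 16) = (9*19 - 153)*17 = (171 - 153)*17 = 18*17 = 306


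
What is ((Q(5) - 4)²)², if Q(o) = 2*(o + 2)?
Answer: 10000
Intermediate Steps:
Q(o) = 4 + 2*o (Q(o) = 2*(2 + o) = 4 + 2*o)
((Q(5) - 4)²)² = (((4 + 2*5) - 4)²)² = (((4 + 10) - 4)²)² = ((14 - 4)²)² = (10²)² = 100² = 10000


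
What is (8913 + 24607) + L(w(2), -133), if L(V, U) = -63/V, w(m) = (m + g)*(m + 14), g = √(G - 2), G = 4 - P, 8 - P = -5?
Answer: 1340779/40 + 21*I*√11/80 ≈ 33520.0 + 0.87061*I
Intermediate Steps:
P = 13 (P = 8 - 1*(-5) = 8 + 5 = 13)
G = -9 (G = 4 - 1*13 = 4 - 13 = -9)
g = I*√11 (g = √(-9 - 2) = √(-11) = I*√11 ≈ 3.3166*I)
w(m) = (14 + m)*(m + I*√11) (w(m) = (m + I*√11)*(m + 14) = (m + I*√11)*(14 + m) = (14 + m)*(m + I*√11))
(8913 + 24607) + L(w(2), -133) = (8913 + 24607) - 63/(2² + 14*2 + 14*I*√11 + I*2*√11) = 33520 - 63/(4 + 28 + 14*I*√11 + 2*I*√11) = 33520 - 63/(32 + 16*I*√11)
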